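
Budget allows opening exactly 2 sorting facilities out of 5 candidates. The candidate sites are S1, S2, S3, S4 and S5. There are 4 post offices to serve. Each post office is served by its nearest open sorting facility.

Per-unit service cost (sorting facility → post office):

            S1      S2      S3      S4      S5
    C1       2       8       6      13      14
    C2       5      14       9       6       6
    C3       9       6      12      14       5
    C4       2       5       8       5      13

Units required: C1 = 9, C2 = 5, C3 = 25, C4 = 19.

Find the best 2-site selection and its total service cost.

Choose S1 and S5; total service cost 206.

With exactly 2 open, each post office uses its cheapest among the chosen.
{S1, S5}: C1→S1 2·9=18, C2→S1 5·5=25, C3→S5 5·25=125, C4→S1 2·19=38. Service cost 206.
{S1, S2}: service cost 231
{S1, S3}: service cost 306
Among all 10 size-2 choices, {S1, S5} is lowest.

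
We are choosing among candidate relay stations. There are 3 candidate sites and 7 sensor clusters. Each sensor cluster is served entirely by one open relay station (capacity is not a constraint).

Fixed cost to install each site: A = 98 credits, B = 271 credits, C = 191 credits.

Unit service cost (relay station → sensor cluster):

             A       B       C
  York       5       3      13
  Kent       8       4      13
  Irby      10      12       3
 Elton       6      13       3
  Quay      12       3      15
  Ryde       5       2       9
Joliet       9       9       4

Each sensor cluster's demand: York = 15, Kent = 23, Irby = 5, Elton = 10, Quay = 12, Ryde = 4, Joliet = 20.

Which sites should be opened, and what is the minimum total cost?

Open B and C; minimum total cost 768.

For any fixed open set, each sensor cluster goes to its cheapest open site; total = fixed + service.
{B, C}: York→B 3·15=45, Kent→B 4·23=92, Irby→C 3·5=15, Elton→C 3·10=30, Quay→B 3·12=36, Ryde→B 2·4=8, Joliet→C 4·20=80. Service 306; fixed 462; total 768.
{A}: service 713 + fixed 98 = 811
{B}: service 551 + fixed 271 = 822
{A, B, C}: service 306 + fixed 560 = 866
(All 7 nonempty subsets were checked; B and C is lowest.)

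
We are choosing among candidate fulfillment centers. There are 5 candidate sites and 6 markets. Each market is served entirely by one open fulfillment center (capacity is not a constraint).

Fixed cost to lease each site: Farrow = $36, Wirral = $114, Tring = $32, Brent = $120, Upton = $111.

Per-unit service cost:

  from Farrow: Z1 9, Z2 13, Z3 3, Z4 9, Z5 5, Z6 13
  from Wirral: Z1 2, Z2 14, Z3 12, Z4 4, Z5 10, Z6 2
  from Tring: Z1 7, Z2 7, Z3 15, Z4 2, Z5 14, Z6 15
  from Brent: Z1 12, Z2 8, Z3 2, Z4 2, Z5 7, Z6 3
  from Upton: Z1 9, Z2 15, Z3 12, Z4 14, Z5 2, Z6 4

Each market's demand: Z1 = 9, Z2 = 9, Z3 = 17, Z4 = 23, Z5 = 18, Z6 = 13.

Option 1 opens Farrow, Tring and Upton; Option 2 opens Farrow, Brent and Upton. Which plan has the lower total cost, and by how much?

Option 1 is cheaper by 85.

Option 1: {Farrow, Tring, Upton}: Z1→Tring 7·9=63, Z2→Tring 7·9=63, Z3→Farrow 3·17=51, Z4→Tring 2·23=46, Z5→Upton 2·18=36, Z6→Upton 4·13=52. Service 311; fixed 179; total 490.
Option 2: {Farrow, Brent, Upton}: Z1→Farrow 9·9=81, Z2→Brent 8·9=72, Z3→Brent 2·17=34, Z4→Brent 2·23=46, Z5→Upton 2·18=36, Z6→Brent 3·13=39. Service 308; fixed 267; total 575.
Difference: |490 − 575| = 85.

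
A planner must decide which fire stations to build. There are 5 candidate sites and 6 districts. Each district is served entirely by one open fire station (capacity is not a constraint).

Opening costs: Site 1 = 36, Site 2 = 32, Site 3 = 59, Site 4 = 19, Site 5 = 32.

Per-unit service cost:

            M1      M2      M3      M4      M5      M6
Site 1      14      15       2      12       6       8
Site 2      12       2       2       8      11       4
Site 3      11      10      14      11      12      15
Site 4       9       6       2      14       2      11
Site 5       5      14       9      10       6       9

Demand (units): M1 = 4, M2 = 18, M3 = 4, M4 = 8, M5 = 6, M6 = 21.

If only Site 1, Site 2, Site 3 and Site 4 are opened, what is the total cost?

Total cost: 386

Each district is assigned to its cheapest site among the open ones.
{Site 1, Site 2, Site 3, Site 4}: M1→Site 4 9·4=36, M2→Site 2 2·18=36, M3→Site 1 2·4=8, M4→Site 2 8·8=64, M5→Site 4 2·6=12, M6→Site 2 4·21=84. Service 240; fixed 146; total 386.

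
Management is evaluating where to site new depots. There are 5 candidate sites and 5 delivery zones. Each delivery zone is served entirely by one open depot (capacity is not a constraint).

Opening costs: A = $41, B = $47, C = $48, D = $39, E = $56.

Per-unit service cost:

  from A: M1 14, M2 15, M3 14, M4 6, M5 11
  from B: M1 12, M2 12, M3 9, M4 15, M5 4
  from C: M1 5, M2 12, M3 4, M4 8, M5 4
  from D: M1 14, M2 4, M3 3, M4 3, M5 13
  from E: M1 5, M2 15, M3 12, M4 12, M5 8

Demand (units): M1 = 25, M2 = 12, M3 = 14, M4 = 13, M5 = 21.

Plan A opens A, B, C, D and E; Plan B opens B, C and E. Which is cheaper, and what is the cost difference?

Plan A: {A, B, C, D, E}: M1→C 5·25=125, M2→D 4·12=48, M3→D 3·14=42, M4→D 3·13=39, M5→B 4·21=84. Service 338; fixed 231; total 569.
Plan B: {B, C, E}: M1→C 5·25=125, M2→B 12·12=144, M3→C 4·14=56, M4→C 8·13=104, M5→B 4·21=84. Service 513; fixed 151; total 664.
Difference: |569 − 664| = 95.

Plan A is cheaper by 95.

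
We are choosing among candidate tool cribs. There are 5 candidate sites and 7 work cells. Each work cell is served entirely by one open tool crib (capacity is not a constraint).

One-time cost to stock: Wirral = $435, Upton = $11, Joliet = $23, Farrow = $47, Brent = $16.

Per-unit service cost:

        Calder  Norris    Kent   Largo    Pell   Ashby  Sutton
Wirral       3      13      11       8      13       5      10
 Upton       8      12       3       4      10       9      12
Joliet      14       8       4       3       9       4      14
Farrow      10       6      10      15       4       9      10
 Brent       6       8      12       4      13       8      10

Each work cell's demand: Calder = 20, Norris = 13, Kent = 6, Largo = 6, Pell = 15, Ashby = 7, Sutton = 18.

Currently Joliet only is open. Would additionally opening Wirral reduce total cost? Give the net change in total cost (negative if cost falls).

Current service cost with {Joliet}: 841.
Adding Wirral: each work cell re-picks its cheapest; new service cost 549, saving 292.
Extra fixed cost: 435. Net change = 435 − 292 = 143.
(Totals: 864 → 1007.)

No — net change +143 (cost rises by 143).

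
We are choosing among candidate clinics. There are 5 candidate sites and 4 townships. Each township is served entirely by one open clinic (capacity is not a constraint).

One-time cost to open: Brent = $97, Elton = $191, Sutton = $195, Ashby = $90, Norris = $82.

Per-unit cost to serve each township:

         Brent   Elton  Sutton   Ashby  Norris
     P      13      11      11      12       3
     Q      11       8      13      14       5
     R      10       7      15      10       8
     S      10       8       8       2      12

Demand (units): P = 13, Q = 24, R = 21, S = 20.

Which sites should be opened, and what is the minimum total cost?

For any fixed open set, each township goes to its cheapest open site; total = fixed + service.
{Ashby, Norris}: P→Norris 3·13=39, Q→Norris 5·24=120, R→Norris 8·21=168, S→Ashby 2·20=40. Service 367; fixed 172; total 539.
{Brent, Ashby, Norris}: P→Norris 3·13=39, Q→Norris 5·24=120, R→Norris 8·21=168, S→Ashby 2·20=40. Service 367; fixed 269; total 636.
{Norris}: service 567 + fixed 82 = 649
{Brent, Elton, Sutton, Ashby, Norris}: service 346 + fixed 655 = 1001
No other subset beats 539.

Open Ashby and Norris; minimum total cost 539.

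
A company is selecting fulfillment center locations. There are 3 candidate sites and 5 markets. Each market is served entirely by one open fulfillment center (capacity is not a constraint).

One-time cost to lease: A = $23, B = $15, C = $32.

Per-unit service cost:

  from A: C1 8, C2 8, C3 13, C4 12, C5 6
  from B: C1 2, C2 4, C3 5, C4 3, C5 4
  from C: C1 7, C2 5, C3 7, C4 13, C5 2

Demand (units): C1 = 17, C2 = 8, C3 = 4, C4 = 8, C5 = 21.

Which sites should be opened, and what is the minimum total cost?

Open B and C; minimum total cost 199.

For any fixed open set, each market goes to its cheapest open site; total = fixed + service.
{B, C}: C1→B 2·17=34, C2→B 4·8=32, C3→B 5·4=20, C4→B 3·8=24, C5→C 2·21=42. Service 152; fixed 47; total 199.
{B}: C1→B 2·17=34, C2→B 4·8=32, C3→B 5·4=20, C4→B 3·8=24, C5→B 4·21=84. Service 194; fixed 15; total 209.
{A, B, C}: service 152 + fixed 70 = 222
(All 7 nonempty subsets were checked; B and C is lowest.)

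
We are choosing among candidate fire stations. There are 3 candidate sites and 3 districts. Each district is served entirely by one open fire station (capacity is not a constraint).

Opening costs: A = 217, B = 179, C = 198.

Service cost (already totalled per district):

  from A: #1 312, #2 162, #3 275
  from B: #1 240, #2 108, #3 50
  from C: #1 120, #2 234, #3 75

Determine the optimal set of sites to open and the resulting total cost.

Open B only; minimum total cost 577.

For any fixed open set, each district goes to its cheapest open site; total = fixed + service.
{B}: #1→B 240, #2→B 108, #3→B 50. Service 398; fixed 179; total 577.
{C}: service 429 + fixed 198 = 627
{B, C}: service 278 + fixed 377 = 655
{A, B, C}: #1→C 120, #2→B 108, #3→B 50. Service 278; fixed 594; total 872.
(All 7 nonempty subsets were checked; B only is lowest.)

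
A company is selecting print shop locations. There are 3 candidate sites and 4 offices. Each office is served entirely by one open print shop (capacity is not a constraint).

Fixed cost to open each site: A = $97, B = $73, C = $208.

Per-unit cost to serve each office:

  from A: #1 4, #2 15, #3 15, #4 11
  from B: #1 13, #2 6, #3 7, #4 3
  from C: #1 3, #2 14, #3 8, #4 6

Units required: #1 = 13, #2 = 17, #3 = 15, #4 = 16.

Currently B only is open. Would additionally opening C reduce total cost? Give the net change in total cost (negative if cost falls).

No — net change +78 (cost rises by 78).

Current service cost with {B}: 424.
Adding C: each office re-picks its cheapest; new service cost 294, saving 130.
Extra fixed cost: 208. Net change = 208 − 130 = 78.
(Totals: 497 → 575.)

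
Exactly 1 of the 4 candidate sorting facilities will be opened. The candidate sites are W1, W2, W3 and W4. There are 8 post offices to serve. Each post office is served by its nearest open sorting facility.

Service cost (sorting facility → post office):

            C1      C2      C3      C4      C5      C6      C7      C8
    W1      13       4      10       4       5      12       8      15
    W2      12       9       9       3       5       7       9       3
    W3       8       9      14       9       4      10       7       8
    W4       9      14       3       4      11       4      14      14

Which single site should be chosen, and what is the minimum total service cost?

Choose W2 only; total service cost 57.

With exactly 1 open, each post office uses its cheapest among the chosen.
{W2}: C1→W2 12, C2→W2 9, C3→W2 9, C4→W2 3, C5→W2 5, C6→W2 7, C7→W2 9, C8→W2 3. Service cost 57.
{W3}: service cost 69
{W1}: service cost 71
Among all 4 size-1 choices, {W2} is lowest.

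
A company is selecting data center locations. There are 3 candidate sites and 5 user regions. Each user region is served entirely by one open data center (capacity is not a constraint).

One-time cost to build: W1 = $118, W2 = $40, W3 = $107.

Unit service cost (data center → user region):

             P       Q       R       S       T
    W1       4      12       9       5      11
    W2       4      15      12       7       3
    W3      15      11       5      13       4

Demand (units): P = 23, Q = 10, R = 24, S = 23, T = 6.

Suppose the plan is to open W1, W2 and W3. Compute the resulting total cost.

Total cost: 720

Each user region is assigned to its cheapest site among the open ones.
{W1, W2, W3}: P→W1 4·23=92, Q→W3 11·10=110, R→W3 5·24=120, S→W1 5·23=115, T→W2 3·6=18. Service 455; fixed 265; total 720.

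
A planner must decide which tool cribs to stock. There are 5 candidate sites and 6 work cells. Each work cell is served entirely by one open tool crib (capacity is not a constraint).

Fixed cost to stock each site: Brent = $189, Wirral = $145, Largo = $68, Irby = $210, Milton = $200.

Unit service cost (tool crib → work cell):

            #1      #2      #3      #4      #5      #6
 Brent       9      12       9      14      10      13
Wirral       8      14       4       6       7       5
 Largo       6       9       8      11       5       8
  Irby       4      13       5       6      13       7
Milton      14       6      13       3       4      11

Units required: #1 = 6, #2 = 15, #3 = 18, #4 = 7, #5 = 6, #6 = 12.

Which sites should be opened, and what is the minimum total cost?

For any fixed open set, each work cell goes to its cheapest open site; total = fixed + service.
{Largo}: #1→Largo 6·6=36, #2→Largo 9·15=135, #3→Largo 8·18=144, #4→Largo 11·7=77, #5→Largo 5·6=30, #6→Largo 8·12=96. Service 518; fixed 68; total 586.
{Wirral, Largo}: service 375 + fixed 213 = 588
{Wirral}: service 474 + fixed 145 = 619
{Brent, Wirral, Largo, Irby, Milton}: service 291 + fixed 812 = 1103
No other subset beats 586.

Open Largo only; minimum total cost 586.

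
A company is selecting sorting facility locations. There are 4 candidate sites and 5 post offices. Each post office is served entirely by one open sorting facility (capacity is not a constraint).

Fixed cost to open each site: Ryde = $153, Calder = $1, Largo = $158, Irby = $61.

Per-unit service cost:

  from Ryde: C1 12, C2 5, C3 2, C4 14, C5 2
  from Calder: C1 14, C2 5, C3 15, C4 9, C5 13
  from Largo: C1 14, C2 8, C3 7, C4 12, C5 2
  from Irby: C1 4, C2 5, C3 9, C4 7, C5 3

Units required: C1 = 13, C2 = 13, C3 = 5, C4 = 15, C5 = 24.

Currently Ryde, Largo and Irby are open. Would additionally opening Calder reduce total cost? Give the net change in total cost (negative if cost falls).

No — net change +1 (cost rises by 1).

Current service cost with {Ryde, Largo, Irby}: 280.
Adding Calder: each post office re-picks its cheapest; new service cost 280, saving 0.
Extra fixed cost: 1. Net change = 1 − 0 = 1.
(Totals: 652 → 653.)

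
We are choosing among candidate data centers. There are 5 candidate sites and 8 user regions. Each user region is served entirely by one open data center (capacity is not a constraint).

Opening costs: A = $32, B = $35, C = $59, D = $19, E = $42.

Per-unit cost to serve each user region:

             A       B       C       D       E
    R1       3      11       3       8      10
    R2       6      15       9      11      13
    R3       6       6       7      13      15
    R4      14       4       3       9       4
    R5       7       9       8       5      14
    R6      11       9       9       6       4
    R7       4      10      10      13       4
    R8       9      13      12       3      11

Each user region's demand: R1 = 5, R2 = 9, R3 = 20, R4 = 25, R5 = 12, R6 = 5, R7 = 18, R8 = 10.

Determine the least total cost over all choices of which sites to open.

Minimum total cost: 564

For any fixed open set, each user region goes to its cheapest open site; total = fixed + service.
{A, D, E}: R1→A 3·5=15, R2→A 6·9=54, R3→A 6·20=120, R4→E 4·25=100, R5→D 5·12=60, R6→E 4·5=20, R7→A 4·18=72, R8→D 3·10=30. Service 471; fixed 93; total 564.
{A, C, D}: service 456 + fixed 110 = 566
{A, B, D}: R1→A 3·5=15, R2→A 6·9=54, R3→A 6·20=120, R4→B 4·25=100, R5→D 5·12=60, R6→D 6·5=30, R7→A 4·18=72, R8→D 3·10=30. Service 481; fixed 86; total 567.
{A, B, C, D, E}: service 446 + fixed 187 = 633
No other subset beats 564.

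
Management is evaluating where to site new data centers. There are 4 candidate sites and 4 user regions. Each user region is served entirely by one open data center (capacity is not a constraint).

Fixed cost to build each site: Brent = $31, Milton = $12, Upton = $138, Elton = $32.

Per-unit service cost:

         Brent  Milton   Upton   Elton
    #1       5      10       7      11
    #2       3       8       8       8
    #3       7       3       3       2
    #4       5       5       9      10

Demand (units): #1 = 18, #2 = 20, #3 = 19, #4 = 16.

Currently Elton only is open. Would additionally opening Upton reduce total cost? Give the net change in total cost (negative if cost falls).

Current service cost with {Elton}: 556.
Adding Upton: each user region re-picks its cheapest; new service cost 468, saving 88.
Extra fixed cost: 138. Net change = 138 − 88 = 50.
(Totals: 588 → 638.)

No — net change +50 (cost rises by 50).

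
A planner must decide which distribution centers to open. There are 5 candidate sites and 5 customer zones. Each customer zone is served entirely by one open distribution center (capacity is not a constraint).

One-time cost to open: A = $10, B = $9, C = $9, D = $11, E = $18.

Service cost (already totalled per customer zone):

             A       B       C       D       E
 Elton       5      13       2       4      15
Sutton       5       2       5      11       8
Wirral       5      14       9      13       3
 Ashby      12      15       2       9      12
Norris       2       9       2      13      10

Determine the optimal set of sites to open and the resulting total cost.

For any fixed open set, each customer zone goes to its cheapest open site; total = fixed + service.
{C}: Elton→C 2, Sutton→C 5, Wirral→C 9, Ashby→C 2, Norris→C 2. Service 20; fixed 9; total 29.
{A, C}: service 16 + fixed 19 = 35
{B, C}: Elton→C 2, Sutton→B 2, Wirral→C 9, Ashby→C 2, Norris→C 2. Service 17; fixed 18; total 35.
{A, B, C, D, E}: Elton→C 2, Sutton→B 2, Wirral→E 3, Ashby→C 2, Norris→A 2. Service 11; fixed 57; total 68.
No other subset beats 29.

Open C only; minimum total cost 29.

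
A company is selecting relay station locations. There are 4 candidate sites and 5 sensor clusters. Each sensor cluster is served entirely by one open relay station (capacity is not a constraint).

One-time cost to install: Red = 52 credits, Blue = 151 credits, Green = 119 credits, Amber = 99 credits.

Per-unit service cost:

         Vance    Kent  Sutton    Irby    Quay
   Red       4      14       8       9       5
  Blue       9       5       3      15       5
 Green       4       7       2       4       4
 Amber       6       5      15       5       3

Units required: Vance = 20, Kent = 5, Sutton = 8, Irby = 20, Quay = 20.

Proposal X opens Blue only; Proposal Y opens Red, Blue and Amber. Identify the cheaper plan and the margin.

Proposal Y is cheaper by 189.

Proposal X: {Blue}: Vance→Blue 9·20=180, Kent→Blue 5·5=25, Sutton→Blue 3·8=24, Irby→Blue 15·20=300, Quay→Blue 5·20=100. Service 629; fixed 151; total 780.
Proposal Y: {Red, Blue, Amber}: Vance→Red 4·20=80, Kent→Blue 5·5=25, Sutton→Blue 3·8=24, Irby→Amber 5·20=100, Quay→Amber 3·20=60. Service 289; fixed 302; total 591.
Difference: |780 − 591| = 189.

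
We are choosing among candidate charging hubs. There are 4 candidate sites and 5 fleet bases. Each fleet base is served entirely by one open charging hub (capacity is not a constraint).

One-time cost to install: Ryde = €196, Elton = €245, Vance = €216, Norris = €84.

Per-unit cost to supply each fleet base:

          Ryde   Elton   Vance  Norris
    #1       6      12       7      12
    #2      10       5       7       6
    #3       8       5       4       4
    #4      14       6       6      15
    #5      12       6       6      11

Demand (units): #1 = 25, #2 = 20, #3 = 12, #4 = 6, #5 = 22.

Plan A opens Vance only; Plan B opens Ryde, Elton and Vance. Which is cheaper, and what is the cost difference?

Plan A is cheaper by 376.

Plan A: {Vance}: #1→Vance 7·25=175, #2→Vance 7·20=140, #3→Vance 4·12=48, #4→Vance 6·6=36, #5→Vance 6·22=132. Service 531; fixed 216; total 747.
Plan B: {Ryde, Elton, Vance}: #1→Ryde 6·25=150, #2→Elton 5·20=100, #3→Vance 4·12=48, #4→Elton 6·6=36, #5→Elton 6·22=132. Service 466; fixed 657; total 1123.
Difference: |747 − 1123| = 376.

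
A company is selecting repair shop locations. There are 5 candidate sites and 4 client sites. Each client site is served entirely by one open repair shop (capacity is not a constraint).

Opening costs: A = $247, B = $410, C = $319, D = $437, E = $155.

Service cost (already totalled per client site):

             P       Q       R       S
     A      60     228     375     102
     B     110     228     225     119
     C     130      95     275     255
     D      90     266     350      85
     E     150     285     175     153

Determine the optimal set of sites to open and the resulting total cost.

Open E only; minimum total cost 918.

For any fixed open set, each client site goes to its cheapest open site; total = fixed + service.
{E}: P→E 150, Q→E 285, R→E 175, S→E 153. Service 763; fixed 155; total 918.
{A, E}: service 565 + fixed 402 = 967
{A}: service 765 + fixed 247 = 1012
{A, B, C, D, E}: service 415 + fixed 1568 = 1983
No other subset beats 918.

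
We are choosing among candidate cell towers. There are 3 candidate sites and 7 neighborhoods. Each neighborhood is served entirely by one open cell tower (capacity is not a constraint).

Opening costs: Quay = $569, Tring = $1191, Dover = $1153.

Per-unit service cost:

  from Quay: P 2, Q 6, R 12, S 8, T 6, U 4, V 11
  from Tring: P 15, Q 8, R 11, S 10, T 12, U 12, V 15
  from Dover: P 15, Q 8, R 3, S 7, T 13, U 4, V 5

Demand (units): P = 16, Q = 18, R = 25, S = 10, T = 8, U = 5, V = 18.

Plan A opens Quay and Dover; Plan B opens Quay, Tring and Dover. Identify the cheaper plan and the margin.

Plan A is cheaper by 1191.

Plan A: {Quay, Dover}: P→Quay 2·16=32, Q→Quay 6·18=108, R→Dover 3·25=75, S→Dover 7·10=70, T→Quay 6·8=48, U→Quay 4·5=20, V→Dover 5·18=90. Service 443; fixed 1722; total 2165.
Plan B: {Quay, Tring, Dover}: P→Quay 2·16=32, Q→Quay 6·18=108, R→Dover 3·25=75, S→Dover 7·10=70, T→Quay 6·8=48, U→Quay 4·5=20, V→Dover 5·18=90. Service 443; fixed 2913; total 3356.
Difference: |2165 − 3356| = 1191.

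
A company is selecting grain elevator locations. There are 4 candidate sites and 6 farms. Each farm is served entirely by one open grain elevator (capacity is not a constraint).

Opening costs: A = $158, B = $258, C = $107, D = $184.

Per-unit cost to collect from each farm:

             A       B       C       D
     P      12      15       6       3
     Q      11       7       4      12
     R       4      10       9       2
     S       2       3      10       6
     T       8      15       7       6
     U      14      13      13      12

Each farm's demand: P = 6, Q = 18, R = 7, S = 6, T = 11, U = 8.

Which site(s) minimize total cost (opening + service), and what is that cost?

For any fixed open set, each farm goes to its cheapest open site; total = fixed + service.
{C}: P→C 6·6=36, Q→C 4·18=72, R→C 9·7=63, S→C 10·6=60, T→C 7·11=77, U→C 13·8=104. Service 412; fixed 107; total 519.
{C, D}: P→D 3·6=18, Q→C 4·18=72, R→D 2·7=14, S→D 6·6=36, T→D 6·11=66, U→D 12·8=96. Service 302; fixed 291; total 593.
{A, C}: P→C 6·6=36, Q→C 4·18=72, R→A 4·7=28, S→A 2·6=12, T→C 7·11=77, U→C 13·8=104. Service 329; fixed 265; total 594.
{A, B, C, D}: P→D 3·6=18, Q→C 4·18=72, R→D 2·7=14, S→A 2·6=12, T→D 6·11=66, U→D 12·8=96. Service 278; fixed 707; total 985.
No other subset beats 519.

Open C only; minimum total cost 519.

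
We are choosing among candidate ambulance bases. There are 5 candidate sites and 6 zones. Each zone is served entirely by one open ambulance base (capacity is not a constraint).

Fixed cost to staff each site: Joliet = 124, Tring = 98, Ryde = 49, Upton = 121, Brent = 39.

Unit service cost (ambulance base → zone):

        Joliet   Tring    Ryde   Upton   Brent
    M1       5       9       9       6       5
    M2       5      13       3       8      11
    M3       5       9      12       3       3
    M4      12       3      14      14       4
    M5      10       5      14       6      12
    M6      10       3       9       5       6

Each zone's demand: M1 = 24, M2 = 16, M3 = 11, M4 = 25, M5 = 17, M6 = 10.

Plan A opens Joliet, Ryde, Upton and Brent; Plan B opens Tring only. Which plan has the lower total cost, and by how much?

Plan A: {Joliet, Ryde, Upton, Brent}: M1→Joliet 5·24=120, M2→Ryde 3·16=48, M3→Upton 3·11=33, M4→Brent 4·25=100, M5→Upton 6·17=102, M6→Upton 5·10=50. Service 453; fixed 333; total 786.
Plan B: {Tring}: M1→Tring 9·24=216, M2→Tring 13·16=208, M3→Tring 9·11=99, M4→Tring 3·25=75, M5→Tring 5·17=85, M6→Tring 3·10=30. Service 713; fixed 98; total 811.
Difference: |786 − 811| = 25.

Plan A is cheaper by 25.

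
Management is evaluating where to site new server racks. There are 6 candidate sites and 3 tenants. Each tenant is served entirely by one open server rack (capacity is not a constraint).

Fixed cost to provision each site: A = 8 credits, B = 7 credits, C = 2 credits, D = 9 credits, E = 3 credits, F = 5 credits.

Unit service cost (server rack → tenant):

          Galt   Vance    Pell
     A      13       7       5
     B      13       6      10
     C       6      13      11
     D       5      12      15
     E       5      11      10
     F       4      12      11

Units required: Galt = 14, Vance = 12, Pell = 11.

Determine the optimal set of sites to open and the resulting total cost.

For any fixed open set, each tenant goes to its cheapest open site; total = fixed + service.
{A, B, F}: Galt→F 4·14=56, Vance→B 6·12=72, Pell→A 5·11=55. Service 183; fixed 20; total 203.
{A, B, C, F}: Galt→F 4·14=56, Vance→B 6·12=72, Pell→A 5·11=55. Service 183; fixed 22; total 205.
{A, B, E, F}: service 183 + fixed 23 = 206
{A, B, C, D, E, F}: Galt→F 4·14=56, Vance→B 6·12=72, Pell→A 5·11=55. Service 183; fixed 34; total 217.
No other subset beats 203.

Open A, B and F; minimum total cost 203.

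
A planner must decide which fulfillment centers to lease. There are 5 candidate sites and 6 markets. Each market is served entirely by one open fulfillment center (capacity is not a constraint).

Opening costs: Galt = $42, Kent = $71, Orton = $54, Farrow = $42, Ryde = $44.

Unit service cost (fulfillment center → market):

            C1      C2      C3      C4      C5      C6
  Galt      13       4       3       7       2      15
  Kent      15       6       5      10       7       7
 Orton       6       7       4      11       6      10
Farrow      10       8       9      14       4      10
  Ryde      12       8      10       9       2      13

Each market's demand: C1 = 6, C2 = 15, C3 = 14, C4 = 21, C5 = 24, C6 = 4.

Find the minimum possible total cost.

Minimum total cost: 469

For any fixed open set, each market goes to its cheapest open site; total = fixed + service.
{Galt, Orton}: C1→Orton 6·6=36, C2→Galt 4·15=60, C3→Galt 3·14=42, C4→Galt 7·21=147, C5→Galt 2·24=48, C6→Orton 10·4=40. Service 373; fixed 96; total 469.
{Galt}: service 435 + fixed 42 = 477
{Galt, Farrow}: service 397 + fixed 84 = 481
{Galt, Kent, Orton, Farrow, Ryde}: service 361 + fixed 253 = 614
No other subset beats 469.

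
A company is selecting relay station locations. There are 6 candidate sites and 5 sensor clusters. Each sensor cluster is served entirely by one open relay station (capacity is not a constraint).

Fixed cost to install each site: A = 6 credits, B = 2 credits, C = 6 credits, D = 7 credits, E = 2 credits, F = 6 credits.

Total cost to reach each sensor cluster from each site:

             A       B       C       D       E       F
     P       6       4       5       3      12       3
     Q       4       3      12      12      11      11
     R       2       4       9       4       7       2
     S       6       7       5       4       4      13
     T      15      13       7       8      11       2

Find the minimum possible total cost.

For any fixed open set, each sensor cluster goes to its cheapest open site; total = fixed + service.
{B, E, F}: P→F 3, Q→B 3, R→F 2, S→E 4, T→F 2. Service 14; fixed 10; total 24.
{B, F}: P→F 3, Q→B 3, R→F 2, S→B 7, T→F 2. Service 17; fixed 8; total 25.
{A, E, F}: P→F 3, Q→A 4, R→A 2, S→E 4, T→F 2. Service 15; fixed 14; total 29.
{A, B, C, D, E, F}: service 14 + fixed 29 = 43
No other subset beats 24.

Minimum total cost: 24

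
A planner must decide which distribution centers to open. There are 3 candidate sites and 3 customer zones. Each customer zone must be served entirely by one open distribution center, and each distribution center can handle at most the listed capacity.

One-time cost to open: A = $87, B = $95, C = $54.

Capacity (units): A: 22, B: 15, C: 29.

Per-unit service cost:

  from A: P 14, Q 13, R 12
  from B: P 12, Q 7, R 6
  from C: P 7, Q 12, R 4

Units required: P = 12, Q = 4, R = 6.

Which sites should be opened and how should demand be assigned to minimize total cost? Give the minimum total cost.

Open {C}: P→C 7·12=84, Q→C 12·4=48, R→C 4·6=24.
Loads: C carries 22/29. Service 156; fixed 54; total 210.
Next best feasible plan costs 285.

Minimum total cost: 210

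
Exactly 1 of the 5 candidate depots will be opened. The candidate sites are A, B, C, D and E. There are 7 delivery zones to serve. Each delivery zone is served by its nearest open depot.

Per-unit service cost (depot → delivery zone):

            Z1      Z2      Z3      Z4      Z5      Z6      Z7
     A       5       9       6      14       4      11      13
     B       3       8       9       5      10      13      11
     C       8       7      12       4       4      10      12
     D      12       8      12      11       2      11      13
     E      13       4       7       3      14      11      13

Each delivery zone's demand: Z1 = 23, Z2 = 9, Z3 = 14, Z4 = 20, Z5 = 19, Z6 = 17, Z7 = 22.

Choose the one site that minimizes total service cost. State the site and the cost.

With exactly 1 open, each delivery zone uses its cheapest among the chosen.
{C}: Z1→C 8·23=184, Z2→C 7·9=63, Z3→C 12·14=168, Z4→C 4·20=80, Z5→C 4·19=76, Z6→C 10·17=170, Z7→C 12·22=264. Service cost 1005.
{B}: service cost 1020
{A}: service cost 1109
Among all 5 size-1 choices, {C} is lowest.

Choose C only; total service cost 1005.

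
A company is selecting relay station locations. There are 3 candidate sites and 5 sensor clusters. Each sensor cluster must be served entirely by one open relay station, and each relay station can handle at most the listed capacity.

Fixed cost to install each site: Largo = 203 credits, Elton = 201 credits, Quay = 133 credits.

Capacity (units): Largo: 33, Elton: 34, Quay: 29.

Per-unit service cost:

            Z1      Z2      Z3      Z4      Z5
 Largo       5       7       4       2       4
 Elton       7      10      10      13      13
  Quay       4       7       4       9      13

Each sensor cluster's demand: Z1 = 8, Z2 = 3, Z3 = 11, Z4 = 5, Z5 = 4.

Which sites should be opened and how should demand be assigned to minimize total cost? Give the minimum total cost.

Minimum total cost: 334

Open {Largo}: Z1→Largo 5·8=40, Z2→Largo 7·3=21, Z3→Largo 4·11=44, Z4→Largo 2·5=10, Z5→Largo 4·4=16.
Loads: Largo carries 31/33. Service 131; fixed 203; total 334.
Next best feasible plan costs 459.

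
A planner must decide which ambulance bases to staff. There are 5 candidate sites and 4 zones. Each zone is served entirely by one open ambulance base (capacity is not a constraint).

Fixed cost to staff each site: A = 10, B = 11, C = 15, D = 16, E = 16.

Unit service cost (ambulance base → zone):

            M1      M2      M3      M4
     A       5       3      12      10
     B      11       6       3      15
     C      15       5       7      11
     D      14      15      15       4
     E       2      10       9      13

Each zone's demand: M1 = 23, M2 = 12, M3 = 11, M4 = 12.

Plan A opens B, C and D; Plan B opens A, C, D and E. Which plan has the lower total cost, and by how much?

Plan B is cheaper by 172.

Plan A: {B, C, D}: M1→B 11·23=253, M2→C 5·12=60, M3→B 3·11=33, M4→D 4·12=48. Service 394; fixed 42; total 436.
Plan B: {A, C, D, E}: M1→E 2·23=46, M2→A 3·12=36, M3→C 7·11=77, M4→D 4·12=48. Service 207; fixed 57; total 264.
Difference: |436 − 264| = 172.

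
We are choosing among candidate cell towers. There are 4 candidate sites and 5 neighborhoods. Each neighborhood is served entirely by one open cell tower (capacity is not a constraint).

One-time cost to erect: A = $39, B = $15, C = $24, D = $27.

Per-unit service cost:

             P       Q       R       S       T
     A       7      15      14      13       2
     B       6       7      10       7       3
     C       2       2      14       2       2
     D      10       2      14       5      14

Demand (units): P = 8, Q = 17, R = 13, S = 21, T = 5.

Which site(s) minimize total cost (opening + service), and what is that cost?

Open B and C; minimum total cost 271.

For any fixed open set, each neighborhood goes to its cheapest open site; total = fixed + service.
{B, C}: P→C 2·8=16, Q→C 2·17=34, R→B 10·13=130, S→C 2·21=42, T→C 2·5=10. Service 232; fixed 39; total 271.
{B, C, D}: service 232 + fixed 66 = 298
{C}: P→C 2·8=16, Q→C 2·17=34, R→C 14·13=182, S→C 2·21=42, T→C 2·5=10. Service 284; fixed 24; total 308.
{A, B, C, D}: service 232 + fixed 105 = 337
(All 15 nonempty subsets were checked; B and C is lowest.)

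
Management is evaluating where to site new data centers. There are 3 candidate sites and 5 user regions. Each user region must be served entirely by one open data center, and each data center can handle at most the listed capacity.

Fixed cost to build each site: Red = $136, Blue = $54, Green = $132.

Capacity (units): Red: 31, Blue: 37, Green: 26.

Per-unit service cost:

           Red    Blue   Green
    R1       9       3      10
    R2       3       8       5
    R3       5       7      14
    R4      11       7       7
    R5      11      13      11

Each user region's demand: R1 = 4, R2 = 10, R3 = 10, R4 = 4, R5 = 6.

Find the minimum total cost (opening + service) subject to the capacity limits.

Open {Blue}: R1→Blue 3·4=12, R2→Blue 8·10=80, R3→Blue 7·10=70, R4→Blue 7·4=28, R5→Blue 13·6=78.
Loads: Blue carries 34/37. Service 268; fixed 54; total 322.
Next best feasible plan costs 376.

Minimum total cost: 322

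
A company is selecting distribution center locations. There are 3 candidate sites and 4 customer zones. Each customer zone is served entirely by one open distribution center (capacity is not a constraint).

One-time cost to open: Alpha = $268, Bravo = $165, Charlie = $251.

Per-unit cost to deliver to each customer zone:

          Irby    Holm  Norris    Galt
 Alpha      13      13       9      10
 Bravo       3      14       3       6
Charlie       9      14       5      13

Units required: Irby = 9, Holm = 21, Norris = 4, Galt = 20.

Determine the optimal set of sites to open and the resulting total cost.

For any fixed open set, each customer zone goes to its cheapest open site; total = fixed + service.
{Bravo}: Irby→Bravo 3·9=27, Holm→Bravo 14·21=294, Norris→Bravo 3·4=12, Galt→Bravo 6·20=120. Service 453; fixed 165; total 618.
{Alpha, Bravo}: service 432 + fixed 433 = 865
{Bravo, Charlie}: service 453 + fixed 416 = 869
{Alpha, Bravo, Charlie}: service 432 + fixed 684 = 1116
No other subset beats 618.

Open Bravo only; minimum total cost 618.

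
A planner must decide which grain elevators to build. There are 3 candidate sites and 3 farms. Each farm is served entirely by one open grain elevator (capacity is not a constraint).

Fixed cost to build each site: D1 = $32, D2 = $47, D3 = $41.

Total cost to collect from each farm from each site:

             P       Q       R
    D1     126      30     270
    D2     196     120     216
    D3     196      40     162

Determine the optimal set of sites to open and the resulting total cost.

For any fixed open set, each farm goes to its cheapest open site; total = fixed + service.
{D1, D3}: P→D1 126, Q→D1 30, R→D3 162. Service 318; fixed 73; total 391.
{D1, D2, D3}: service 318 + fixed 120 = 438
{D3}: service 398 + fixed 41 = 439
{D1}: service 426 + fixed 32 = 458
No other subset beats 391.

Open D1 and D3; minimum total cost 391.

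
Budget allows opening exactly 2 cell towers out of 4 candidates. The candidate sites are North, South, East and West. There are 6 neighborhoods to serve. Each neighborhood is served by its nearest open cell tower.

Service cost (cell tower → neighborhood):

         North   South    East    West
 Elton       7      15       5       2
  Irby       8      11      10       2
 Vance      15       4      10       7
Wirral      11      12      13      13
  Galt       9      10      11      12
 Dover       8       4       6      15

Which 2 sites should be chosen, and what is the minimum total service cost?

With exactly 2 open, each neighborhood uses its cheapest among the chosen.
{South, West}: Elton→West 2, Irby→West 2, Vance→South 4, Wirral→South 12, Galt→South 10, Dover→South 4. Service cost 34.
{North, West}: service cost 39
{East, West}: service cost 41
Among all 6 size-2 choices, {South, West} is lowest.

Choose South and West; total service cost 34.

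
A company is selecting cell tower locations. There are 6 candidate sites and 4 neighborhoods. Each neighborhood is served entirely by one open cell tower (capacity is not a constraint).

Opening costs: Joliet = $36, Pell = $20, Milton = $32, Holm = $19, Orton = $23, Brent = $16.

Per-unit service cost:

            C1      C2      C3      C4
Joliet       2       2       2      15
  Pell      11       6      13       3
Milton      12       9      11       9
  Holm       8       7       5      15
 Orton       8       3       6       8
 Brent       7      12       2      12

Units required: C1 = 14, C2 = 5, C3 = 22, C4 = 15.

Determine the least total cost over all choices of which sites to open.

For any fixed open set, each neighborhood goes to its cheapest open site; total = fixed + service.
{Joliet, Pell}: C1→Joliet 2·14=28, C2→Joliet 2·5=10, C3→Joliet 2·22=44, C4→Pell 3·15=45. Service 127; fixed 56; total 183.
{Joliet, Pell, Brent}: C1→Joliet 2·14=28, C2→Joliet 2·5=10, C3→Joliet 2·22=44, C4→Pell 3·15=45. Service 127; fixed 72; total 199.
{Joliet, Pell, Holm}: service 127 + fixed 75 = 202
{Joliet, Pell, Milton, Holm, Orton, Brent}: service 127 + fixed 146 = 273
No other subset beats 183.

Minimum total cost: 183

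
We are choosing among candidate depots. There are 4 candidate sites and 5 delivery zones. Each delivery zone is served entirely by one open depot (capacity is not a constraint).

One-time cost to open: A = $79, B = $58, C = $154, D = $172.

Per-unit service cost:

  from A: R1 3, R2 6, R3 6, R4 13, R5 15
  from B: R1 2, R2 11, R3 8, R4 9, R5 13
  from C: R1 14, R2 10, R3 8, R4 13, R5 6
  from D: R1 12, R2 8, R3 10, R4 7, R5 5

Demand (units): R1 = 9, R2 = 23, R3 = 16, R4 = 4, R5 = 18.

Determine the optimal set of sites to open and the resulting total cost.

Open A and D; minimum total cost 630.

For any fixed open set, each delivery zone goes to its cheapest open site; total = fixed + service.
{A, D}: R1→A 3·9=27, R2→A 6·23=138, R3→A 6·16=96, R4→D 7·4=28, R5→D 5·18=90. Service 379; fixed 251; total 630.
{A, C}: service 421 + fixed 233 = 654
{A, B}: R1→B 2·9=18, R2→A 6·23=138, R3→A 6·16=96, R4→B 9·4=36, R5→B 13·18=234. Service 522; fixed 137; total 659.
{A, B, C, D}: R1→B 2·9=18, R2→A 6·23=138, R3→A 6·16=96, R4→D 7·4=28, R5→D 5·18=90. Service 370; fixed 463; total 833.
No other subset beats 630.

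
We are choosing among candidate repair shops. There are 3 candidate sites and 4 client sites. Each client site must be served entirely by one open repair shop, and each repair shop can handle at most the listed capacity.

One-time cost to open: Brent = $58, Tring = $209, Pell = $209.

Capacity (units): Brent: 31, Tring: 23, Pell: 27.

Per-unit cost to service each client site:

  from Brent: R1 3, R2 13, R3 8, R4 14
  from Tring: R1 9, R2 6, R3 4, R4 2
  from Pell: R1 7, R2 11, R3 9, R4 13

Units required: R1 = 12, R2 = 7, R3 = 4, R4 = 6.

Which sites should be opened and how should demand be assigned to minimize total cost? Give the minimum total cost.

Open {Brent}: R1→Brent 3·12=36, R2→Brent 13·7=91, R3→Brent 8·4=32, R4→Brent 14·6=84.
Loads: Brent carries 29/31. Service 243; fixed 58; total 301.
Next best feasible plan costs 373.

Minimum total cost: 301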